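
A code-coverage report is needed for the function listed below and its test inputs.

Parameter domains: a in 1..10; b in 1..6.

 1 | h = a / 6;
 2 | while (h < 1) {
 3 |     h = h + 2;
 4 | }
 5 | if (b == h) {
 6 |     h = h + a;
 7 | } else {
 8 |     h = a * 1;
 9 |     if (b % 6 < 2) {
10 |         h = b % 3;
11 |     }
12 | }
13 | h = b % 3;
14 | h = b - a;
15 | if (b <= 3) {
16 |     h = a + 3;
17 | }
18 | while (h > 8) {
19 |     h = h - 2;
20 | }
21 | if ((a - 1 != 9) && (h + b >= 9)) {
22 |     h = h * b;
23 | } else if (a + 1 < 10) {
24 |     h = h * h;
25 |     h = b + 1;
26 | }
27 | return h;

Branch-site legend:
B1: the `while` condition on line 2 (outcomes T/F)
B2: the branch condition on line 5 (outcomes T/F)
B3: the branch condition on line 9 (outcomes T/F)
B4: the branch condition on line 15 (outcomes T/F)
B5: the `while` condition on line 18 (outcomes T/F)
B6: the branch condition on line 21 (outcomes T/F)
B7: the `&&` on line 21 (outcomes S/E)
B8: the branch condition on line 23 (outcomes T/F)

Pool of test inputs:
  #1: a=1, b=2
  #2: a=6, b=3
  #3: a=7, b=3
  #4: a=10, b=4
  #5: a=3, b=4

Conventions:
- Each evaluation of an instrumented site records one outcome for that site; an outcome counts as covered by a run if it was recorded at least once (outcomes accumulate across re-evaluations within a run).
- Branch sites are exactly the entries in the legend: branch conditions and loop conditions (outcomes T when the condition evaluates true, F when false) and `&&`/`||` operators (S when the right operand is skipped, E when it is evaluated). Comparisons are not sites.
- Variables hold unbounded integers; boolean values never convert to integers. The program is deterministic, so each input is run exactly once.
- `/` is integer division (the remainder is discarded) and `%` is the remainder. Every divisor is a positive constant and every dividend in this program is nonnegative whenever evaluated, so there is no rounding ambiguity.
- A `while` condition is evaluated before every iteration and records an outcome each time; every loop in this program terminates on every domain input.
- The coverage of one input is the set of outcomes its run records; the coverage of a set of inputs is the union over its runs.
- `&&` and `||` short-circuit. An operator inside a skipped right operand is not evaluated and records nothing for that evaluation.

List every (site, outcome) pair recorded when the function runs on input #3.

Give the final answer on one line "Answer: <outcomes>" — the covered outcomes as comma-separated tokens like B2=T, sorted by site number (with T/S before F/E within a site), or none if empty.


Tracing the run of input #3 (a=7, b=3):
  B1->F, B2->F, B3->F, B4->T, B5->T, B5->F, B7->E, B6->T
distinct outcomes covered: B1=F, B2=F, B3=F, B4=T, B5=T, B5=F, B6=T, B7=E
Answer: B1=F, B2=F, B3=F, B4=T, B5=T, B5=F, B6=T, B7=E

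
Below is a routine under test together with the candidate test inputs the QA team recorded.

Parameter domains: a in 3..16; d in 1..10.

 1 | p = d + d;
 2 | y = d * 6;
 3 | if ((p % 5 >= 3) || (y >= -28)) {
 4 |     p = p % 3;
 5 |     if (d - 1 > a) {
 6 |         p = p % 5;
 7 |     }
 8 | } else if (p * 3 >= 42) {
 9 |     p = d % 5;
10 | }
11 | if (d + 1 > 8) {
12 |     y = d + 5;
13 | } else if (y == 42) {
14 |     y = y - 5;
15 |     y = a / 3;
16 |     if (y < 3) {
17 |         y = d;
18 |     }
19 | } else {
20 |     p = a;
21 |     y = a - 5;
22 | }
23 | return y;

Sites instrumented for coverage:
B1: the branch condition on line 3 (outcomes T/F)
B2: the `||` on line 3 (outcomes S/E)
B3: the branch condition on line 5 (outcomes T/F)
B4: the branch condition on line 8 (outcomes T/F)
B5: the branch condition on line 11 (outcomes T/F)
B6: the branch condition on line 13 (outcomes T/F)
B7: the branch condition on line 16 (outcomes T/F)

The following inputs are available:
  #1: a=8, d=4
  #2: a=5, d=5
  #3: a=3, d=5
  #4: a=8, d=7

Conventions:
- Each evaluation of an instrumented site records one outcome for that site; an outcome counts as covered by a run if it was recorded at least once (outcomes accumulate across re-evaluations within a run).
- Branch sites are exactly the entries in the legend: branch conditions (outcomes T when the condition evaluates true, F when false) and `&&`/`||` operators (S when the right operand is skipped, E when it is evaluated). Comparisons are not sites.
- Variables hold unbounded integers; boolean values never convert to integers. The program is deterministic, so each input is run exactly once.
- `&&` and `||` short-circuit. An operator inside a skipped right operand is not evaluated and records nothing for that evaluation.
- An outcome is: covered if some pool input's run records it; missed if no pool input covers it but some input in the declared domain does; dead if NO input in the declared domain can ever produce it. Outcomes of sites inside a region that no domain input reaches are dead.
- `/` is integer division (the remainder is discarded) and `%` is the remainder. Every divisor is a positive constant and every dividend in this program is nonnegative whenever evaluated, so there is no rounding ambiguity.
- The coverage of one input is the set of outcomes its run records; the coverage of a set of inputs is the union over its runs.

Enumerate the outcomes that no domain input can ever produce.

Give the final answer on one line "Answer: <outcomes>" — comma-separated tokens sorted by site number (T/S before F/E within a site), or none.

checking every outcome against all 140 domain inputs:
  B1=F: zero occurrences over every domain input -> dead
  B4=T: zero occurrences over every domain input -> dead
  B4=F: zero occurrences over every domain input -> dead
  reachable outcomes have witnesses, e.g. B1=T (e.g. a=3, d=1), B2=S (e.g. a=3, d=2), B2=E (e.g. a=3, d=1), B3=T (e.g. a=3, d=5)

Answer: B1=F, B4=T, B4=F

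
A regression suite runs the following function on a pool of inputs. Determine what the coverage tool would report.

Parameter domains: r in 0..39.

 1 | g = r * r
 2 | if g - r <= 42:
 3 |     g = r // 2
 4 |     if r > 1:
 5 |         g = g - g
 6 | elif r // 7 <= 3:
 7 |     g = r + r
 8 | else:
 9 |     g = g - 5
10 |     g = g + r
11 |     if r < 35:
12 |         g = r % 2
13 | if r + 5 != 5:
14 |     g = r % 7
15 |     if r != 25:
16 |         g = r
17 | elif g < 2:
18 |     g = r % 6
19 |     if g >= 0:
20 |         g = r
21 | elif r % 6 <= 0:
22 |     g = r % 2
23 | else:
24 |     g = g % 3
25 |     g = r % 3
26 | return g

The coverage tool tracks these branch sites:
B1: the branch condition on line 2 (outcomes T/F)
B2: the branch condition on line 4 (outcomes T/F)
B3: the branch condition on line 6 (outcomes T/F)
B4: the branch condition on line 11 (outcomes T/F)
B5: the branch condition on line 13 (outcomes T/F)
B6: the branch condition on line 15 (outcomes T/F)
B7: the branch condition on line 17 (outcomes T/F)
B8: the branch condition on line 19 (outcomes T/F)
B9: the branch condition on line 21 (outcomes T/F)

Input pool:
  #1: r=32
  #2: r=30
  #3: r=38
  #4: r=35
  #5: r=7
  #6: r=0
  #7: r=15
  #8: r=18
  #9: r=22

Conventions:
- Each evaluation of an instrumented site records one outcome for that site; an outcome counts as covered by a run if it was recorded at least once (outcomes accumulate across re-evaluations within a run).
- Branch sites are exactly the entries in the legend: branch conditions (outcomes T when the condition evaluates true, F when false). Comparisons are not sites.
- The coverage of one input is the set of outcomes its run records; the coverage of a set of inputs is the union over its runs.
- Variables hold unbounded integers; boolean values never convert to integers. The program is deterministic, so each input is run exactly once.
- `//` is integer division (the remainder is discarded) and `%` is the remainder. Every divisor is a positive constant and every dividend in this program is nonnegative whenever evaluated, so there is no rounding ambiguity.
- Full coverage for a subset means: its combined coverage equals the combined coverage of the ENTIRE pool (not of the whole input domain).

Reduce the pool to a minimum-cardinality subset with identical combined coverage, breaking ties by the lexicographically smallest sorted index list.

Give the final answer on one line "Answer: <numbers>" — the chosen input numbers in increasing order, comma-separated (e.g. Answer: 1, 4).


input #1, r=32: events B1->F, B3->F, B4->T, B5->T, B6->T; outcomes B1=F, B3=F, B4=T, B5=T, B6=T
input #2, r=30: events B1->F, B3->F, B4->T, B5->T, B6->T; outcomes B1=F, B3=F, B4=T, B5=T, B6=T
input #3, r=38: events B1->F, B3->F, B4->F, B5->T, B6->T; outcomes B1=F, B3=F, B4=F, B5=T, B6=T
input #4, r=35: events B1->F, B3->F, B4->F, B5->T, B6->T; outcomes B1=F, B3=F, B4=F, B5=T, B6=T
input #5, r=7: events B1->T, B2->T, B5->T, B6->T; outcomes B1=T, B2=T, B5=T, B6=T
input #6, r=0: events B1->T, B2->F, B5->F, B7->T, B8->T; outcomes B1=T, B2=F, B5=F, B7=T, B8=T
input #7, r=15: events B1->F, B3->T, B5->T, B6->T; outcomes B1=F, B3=T, B5=T, B6=T
input #8, r=18: events B1->F, B3->T, B5->T, B6->T; outcomes B1=F, B3=T, B5=T, B6=T
input #9, r=22: events B1->F, B3->T, B5->T, B6->T; outcomes B1=F, B3=T, B5=T, B6=T
pool-wide coverage (13 outcomes): B1=T, B1=F, B2=T, B2=F, B3=T, B3=F, B4=T, B4=F, B5=T, B5=F, B6=T, B7=T, B8=T
size 1 is not enough: best union over all size-1 subsets is 5/13
size 2 is not enough: best union over all size-2 subsets is 10/13
size 3 is not enough: best union over all size-3 subsets is 11/13
size 4 is not enough: best union over all size-4 subsets is 12/13
size 5: inputs {1, 3, 5, 6, 7} cover all 13 outcomes, and no lexicographically smaller subset of this size does
Answer: 1, 3, 5, 6, 7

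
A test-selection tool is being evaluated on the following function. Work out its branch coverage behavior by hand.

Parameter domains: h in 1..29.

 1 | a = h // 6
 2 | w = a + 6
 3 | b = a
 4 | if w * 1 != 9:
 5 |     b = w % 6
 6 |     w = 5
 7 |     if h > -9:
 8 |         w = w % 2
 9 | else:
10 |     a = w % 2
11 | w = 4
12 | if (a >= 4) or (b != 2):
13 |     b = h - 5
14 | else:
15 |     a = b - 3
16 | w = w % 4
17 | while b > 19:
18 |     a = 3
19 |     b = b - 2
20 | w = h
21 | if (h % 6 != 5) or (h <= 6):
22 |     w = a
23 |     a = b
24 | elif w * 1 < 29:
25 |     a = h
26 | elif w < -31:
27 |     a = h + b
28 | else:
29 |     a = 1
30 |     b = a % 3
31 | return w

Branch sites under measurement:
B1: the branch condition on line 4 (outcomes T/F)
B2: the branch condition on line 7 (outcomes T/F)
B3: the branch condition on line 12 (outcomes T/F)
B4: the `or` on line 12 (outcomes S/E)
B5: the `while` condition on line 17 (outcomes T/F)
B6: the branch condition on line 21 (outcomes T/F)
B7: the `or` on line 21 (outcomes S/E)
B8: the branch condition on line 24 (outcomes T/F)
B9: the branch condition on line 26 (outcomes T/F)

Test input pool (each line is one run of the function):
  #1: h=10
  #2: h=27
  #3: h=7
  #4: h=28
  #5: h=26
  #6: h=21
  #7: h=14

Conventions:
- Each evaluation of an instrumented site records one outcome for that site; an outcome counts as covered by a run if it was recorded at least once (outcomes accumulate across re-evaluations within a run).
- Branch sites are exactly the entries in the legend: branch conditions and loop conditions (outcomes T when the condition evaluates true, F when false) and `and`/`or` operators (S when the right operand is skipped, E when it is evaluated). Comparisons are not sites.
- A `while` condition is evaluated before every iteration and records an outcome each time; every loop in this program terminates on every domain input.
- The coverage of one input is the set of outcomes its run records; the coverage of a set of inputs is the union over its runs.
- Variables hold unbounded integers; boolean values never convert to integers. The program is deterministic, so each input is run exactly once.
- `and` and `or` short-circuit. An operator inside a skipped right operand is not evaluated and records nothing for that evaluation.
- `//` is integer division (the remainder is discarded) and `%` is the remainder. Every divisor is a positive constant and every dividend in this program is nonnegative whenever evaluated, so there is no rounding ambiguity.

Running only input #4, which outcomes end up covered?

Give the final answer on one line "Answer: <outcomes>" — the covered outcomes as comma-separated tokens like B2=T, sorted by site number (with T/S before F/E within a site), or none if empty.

Running input #4 (h=28), event by event:
  B1->T, B2->T, B4->S, B3->T, B5->T, B5->T, B5->F, B7->S, B6->T
as a set, this run covers: B1=T, B2=T, B3=T, B4=S, B5=T, B5=F, B6=T, B7=S

Answer: B1=T, B2=T, B3=T, B4=S, B5=T, B5=F, B6=T, B7=S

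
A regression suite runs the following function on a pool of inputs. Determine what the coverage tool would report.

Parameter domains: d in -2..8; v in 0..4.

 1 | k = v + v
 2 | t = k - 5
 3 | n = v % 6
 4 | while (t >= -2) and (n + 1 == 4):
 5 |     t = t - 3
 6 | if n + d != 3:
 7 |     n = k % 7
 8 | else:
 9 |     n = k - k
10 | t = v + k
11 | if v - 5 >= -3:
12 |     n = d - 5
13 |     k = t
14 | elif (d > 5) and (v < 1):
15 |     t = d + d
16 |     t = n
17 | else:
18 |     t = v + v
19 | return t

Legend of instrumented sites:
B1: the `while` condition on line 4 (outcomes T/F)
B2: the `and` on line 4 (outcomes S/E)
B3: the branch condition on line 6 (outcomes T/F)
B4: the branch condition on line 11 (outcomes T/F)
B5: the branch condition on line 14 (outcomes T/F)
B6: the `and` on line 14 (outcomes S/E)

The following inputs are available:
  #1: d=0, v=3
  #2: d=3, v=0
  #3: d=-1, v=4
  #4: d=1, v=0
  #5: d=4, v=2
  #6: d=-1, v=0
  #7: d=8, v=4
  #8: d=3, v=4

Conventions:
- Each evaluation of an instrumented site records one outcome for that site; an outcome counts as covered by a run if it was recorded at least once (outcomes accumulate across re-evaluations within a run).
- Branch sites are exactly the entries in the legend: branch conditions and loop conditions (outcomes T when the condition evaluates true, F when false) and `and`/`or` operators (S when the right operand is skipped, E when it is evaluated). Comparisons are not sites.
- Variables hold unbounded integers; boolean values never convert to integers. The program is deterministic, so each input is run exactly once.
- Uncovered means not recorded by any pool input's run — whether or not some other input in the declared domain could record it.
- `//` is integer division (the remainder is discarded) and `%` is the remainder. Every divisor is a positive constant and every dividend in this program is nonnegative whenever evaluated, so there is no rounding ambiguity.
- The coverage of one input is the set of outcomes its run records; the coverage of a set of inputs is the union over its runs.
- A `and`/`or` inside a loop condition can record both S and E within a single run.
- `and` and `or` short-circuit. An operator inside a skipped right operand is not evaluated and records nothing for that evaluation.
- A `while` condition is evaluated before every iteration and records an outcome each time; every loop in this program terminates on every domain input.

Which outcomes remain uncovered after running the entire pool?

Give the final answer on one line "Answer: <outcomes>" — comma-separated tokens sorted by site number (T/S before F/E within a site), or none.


input #1 (d=0, v=3): events B2->E, B1->T, B2->E, B1->T, B2->S, B1->F, B3->F, B4->T; covers B1=T, B1=F, B2=S, B2=E, B3=F, B4=T
input #2 (d=3, v=0): events B2->S, B1->F, B3->F, B4->F, B6->S, B5->F; covers B1=F, B2=S, B3=F, B4=F, B5=F, B6=S
input #3 (d=-1, v=4): events B2->E, B1->F, B3->F, B4->T; covers B1=F, B2=E, B3=F, B4=T
input #4 (d=1, v=0): events B2->S, B1->F, B3->T, B4->F, B6->S, B5->F; covers B1=F, B2=S, B3=T, B4=F, B5=F, B6=S
input #5 (d=4, v=2): events B2->E, B1->F, B3->T, B4->T; covers B1=F, B2=E, B3=T, B4=T
input #6 (d=-1, v=0): events B2->S, B1->F, B3->T, B4->F, B6->S, B5->F; covers B1=F, B2=S, B3=T, B4=F, B5=F, B6=S
input #7 (d=8, v=4): events B2->E, B1->F, B3->T, B4->T; covers B1=F, B2=E, B3=T, B4=T
input #8 (d=3, v=4): events B2->E, B1->F, B3->T, B4->T; covers B1=F, B2=E, B3=T, B4=T
union over the pool: B1=T, B1=F, B2=S, B2=E, B3=T, B3=F, B4=T, B4=F, B5=F, B6=S
uncovered (2 of 12): B5=T, B6=E
Answer: B5=T, B6=E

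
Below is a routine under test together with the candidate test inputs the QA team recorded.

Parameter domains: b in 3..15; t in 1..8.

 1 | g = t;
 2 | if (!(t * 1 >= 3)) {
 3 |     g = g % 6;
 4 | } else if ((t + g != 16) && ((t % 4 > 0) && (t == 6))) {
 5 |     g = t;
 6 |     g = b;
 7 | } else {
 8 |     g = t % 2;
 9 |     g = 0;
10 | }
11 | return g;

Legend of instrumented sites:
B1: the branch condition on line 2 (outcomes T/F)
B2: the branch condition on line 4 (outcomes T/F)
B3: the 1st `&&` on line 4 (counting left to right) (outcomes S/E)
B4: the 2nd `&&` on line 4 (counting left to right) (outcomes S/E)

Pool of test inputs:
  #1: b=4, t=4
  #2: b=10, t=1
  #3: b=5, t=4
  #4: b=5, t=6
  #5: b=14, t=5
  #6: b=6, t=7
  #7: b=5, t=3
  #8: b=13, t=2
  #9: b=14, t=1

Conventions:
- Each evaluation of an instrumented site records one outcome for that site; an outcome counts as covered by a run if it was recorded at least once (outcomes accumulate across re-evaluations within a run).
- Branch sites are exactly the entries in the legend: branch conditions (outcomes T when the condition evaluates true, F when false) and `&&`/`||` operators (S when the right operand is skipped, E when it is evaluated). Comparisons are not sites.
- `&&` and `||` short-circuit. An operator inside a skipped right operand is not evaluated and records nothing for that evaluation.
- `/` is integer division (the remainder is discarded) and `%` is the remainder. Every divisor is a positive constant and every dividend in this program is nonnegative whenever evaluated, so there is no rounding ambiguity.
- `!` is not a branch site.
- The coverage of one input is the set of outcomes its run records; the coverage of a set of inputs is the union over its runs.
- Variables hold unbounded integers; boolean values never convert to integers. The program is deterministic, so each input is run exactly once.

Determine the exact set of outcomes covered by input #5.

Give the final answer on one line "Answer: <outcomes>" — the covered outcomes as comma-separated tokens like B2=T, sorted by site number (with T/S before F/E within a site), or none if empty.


Simulating input #5 (b=14, t=5) step by step:
  B1->F, B3->E, B4->E, B2->F
distinct outcomes covered: B1=F, B2=F, B3=E, B4=E
Answer: B1=F, B2=F, B3=E, B4=E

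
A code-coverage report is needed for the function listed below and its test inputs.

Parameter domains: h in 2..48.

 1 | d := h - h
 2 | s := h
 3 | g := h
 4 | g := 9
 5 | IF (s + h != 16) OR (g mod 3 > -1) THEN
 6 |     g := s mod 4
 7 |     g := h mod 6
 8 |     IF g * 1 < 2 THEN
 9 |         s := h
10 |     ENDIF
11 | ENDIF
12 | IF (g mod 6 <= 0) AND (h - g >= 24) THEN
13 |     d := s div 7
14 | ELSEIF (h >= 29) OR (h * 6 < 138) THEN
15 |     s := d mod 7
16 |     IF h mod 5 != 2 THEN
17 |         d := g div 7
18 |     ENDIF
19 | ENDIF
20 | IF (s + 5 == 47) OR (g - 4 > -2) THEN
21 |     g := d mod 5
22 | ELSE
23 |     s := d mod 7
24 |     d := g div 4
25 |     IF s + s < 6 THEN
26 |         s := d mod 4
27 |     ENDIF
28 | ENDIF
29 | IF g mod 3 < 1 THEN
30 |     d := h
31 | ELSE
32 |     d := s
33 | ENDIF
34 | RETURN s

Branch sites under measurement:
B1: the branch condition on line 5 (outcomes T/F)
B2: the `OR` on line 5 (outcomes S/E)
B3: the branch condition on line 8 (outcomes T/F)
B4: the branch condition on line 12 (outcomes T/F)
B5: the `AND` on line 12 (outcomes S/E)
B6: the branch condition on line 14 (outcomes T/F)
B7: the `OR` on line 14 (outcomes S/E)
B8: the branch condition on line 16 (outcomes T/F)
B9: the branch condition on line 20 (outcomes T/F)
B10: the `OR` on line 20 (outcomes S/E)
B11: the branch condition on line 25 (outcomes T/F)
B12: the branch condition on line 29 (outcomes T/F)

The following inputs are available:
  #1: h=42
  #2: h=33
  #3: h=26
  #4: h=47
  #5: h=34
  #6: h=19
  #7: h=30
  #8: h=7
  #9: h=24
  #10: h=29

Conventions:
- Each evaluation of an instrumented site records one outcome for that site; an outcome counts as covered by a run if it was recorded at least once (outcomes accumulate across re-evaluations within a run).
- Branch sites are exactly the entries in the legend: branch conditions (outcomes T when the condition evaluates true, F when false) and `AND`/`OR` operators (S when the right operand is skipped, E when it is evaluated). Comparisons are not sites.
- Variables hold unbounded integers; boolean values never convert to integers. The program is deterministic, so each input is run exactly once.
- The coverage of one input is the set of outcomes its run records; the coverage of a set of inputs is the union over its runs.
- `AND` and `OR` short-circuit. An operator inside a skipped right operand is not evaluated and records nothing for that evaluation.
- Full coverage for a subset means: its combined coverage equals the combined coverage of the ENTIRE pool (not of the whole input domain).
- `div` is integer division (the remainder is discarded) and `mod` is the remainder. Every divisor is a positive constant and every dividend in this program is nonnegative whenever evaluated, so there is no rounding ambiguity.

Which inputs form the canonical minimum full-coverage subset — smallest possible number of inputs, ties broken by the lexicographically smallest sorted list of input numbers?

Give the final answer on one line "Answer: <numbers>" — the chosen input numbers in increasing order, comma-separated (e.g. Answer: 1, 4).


#1 (h=42) -> B2->S, B1->T, B3->T, B5->E, B4->T, B10->S, B9->T, B12->F; covered: B1=T, B2=S, B3=T, B4=T, B5=E, B9=T, B10=S, B12=F
#2 (h=33) -> B2->S, B1->T, B3->F, B5->S, B4->F, B7->S, B6->T, B8->T, B10->E, B9->T, B12->T; covered: B1=T, B2=S, B3=F, B4=F, B5=S, B6=T, B7=S, B8=T, B9=T, B10=E, B12=T
#3 (h=26) -> B2->S, B1->T, B3->F, B5->S, B4->F, B7->E, B6->F, B10->E, B9->F, B11->T, B12->F; covered: B1=T, B2=S, B3=F, B4=F, B5=S, B6=F, B7=E, B9=F, B10=E, B11=T, B12=F
#4 (h=47) -> B2->S, B1->T, B3->F, B5->S, B4->F, B7->S, B6->T, B8->F, B10->E, B9->T, B12->T; covered: B1=T, B2=S, B3=F, B4=F, B5=S, B6=T, B7=S, B8=F, B9=T, B10=E, B12=T
#5 (h=34) -> B2->S, B1->T, B3->F, B5->S, B4->F, B7->S, B6->T, B8->T, B10->E, B9->T, B12->T; covered: B1=T, B2=S, B3=F, B4=F, B5=S, B6=T, B7=S, B8=T, B9=T, B10=E, B12=T
#6 (h=19) -> B2->S, B1->T, B3->T, B5->S, B4->F, B7->E, B6->T, B8->T, B10->E, B9->F, B11->T, B12->F; covered: B1=T, B2=S, B3=T, B4=F, B5=S, B6=T, B7=E, B8=T, B9=F, B10=E, B11=T, B12=F
#7 (h=30) -> B2->S, B1->T, B3->T, B5->E, B4->T, B10->E, B9->F, B11->F, B12->T; covered: B1=T, B2=S, B3=T, B4=T, B5=E, B9=F, B10=E, B11=F, B12=T
#8 (h=7) -> B2->S, B1->T, B3->T, B5->S, B4->F, B7->E, B6->T, B8->F, B10->E, B9->F, B11->T, B12->F; covered: B1=T, B2=S, B3=T, B4=F, B5=S, B6=T, B7=E, B8=F, B9=F, B10=E, B11=T, B12=F
#9 (h=24) -> B2->S, B1->T, B3->T, B5->E, B4->T, B10->E, B9->F, B11->F, B12->T; covered: B1=T, B2=S, B3=T, B4=T, B5=E, B9=F, B10=E, B11=F, B12=T
#10 (h=29) -> B2->S, B1->T, B3->F, B5->S, B4->F, B7->S, B6->T, B8->T, B10->E, B9->T, B12->T; covered: B1=T, B2=S, B3=F, B4=F, B5=S, B6=T, B7=S, B8=T, B9=T, B10=E, B12=T
union over all inputs: B1=T, B2=S, B3=T, B3=F, B4=T, B4=F, B5=S, B5=E, B6=T, B6=F, B7=S, B7=E, B8=T, B8=F, B9=T, B9=F, B10=S, B10=E, B11=T, B11=F, B12=T, B12=F (22 outcomes)
checked all size-1 subsets: none covers 22 outcomes (max 12/22)
checked all size-2 subsets: none covers 22 outcomes (max 17/22)
checked all size-3 subsets: none covers 22 outcomes (max 20/22)
checked all size-4 subsets: none covers 22 outcomes (max 21/22)
the canonical winner is {1, 2, 3, 4, 7}: size 5, full 22-outcome coverage, earliest index list among size-5 covers
Answer: 1, 2, 3, 4, 7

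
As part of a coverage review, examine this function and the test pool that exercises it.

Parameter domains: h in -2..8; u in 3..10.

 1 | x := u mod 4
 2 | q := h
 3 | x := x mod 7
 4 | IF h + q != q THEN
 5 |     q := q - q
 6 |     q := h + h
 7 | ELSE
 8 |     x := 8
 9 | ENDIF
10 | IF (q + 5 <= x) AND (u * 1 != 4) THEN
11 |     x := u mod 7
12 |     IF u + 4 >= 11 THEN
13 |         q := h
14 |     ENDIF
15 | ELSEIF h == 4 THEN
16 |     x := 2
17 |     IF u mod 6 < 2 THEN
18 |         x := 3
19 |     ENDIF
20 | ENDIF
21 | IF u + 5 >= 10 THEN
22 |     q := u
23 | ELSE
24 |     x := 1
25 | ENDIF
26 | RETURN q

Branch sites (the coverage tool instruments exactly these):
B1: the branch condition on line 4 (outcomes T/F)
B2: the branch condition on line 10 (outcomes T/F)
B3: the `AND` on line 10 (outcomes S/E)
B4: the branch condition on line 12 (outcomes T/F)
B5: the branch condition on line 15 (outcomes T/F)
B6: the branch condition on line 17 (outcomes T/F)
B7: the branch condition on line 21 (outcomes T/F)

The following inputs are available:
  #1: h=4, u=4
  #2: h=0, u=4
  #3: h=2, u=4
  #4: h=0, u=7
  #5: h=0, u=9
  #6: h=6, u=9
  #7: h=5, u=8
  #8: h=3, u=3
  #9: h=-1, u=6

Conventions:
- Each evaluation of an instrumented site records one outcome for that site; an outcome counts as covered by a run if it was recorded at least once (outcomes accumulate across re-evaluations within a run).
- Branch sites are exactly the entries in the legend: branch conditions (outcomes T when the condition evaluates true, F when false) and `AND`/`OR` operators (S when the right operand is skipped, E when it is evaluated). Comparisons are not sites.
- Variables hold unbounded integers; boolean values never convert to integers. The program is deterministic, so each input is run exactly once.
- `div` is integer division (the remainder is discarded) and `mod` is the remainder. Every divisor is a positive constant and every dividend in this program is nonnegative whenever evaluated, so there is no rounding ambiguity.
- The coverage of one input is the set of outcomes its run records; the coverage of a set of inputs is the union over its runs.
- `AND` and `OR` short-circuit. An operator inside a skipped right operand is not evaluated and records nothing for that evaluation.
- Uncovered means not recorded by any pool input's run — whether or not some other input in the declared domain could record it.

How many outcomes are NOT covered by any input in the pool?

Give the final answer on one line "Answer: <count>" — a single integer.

run #1 (h=4, u=4) runs B1->T, B3->S, B2->F, B5->T, B6->F, B7->F; records B1=T, B2=F, B3=S, B5=T, B6=F, B7=F
run #2 (h=0, u=4) runs B1->F, B3->E, B2->F, B5->F, B7->F; records B1=F, B2=F, B3=E, B5=F, B7=F
run #3 (h=2, u=4) runs B1->T, B3->S, B2->F, B5->F, B7->F; records B1=T, B2=F, B3=S, B5=F, B7=F
run #4 (h=0, u=7) runs B1->F, B3->E, B2->T, B4->T, B7->T; records B1=F, B2=T, B3=E, B4=T, B7=T
run #5 (h=0, u=9) runs B1->F, B3->E, B2->T, B4->T, B7->T; records B1=F, B2=T, B3=E, B4=T, B7=T
run #6 (h=6, u=9) runs B1->T, B3->S, B2->F, B5->F, B7->T; records B1=T, B2=F, B3=S, B5=F, B7=T
run #7 (h=5, u=8) runs B1->T, B3->S, B2->F, B5->F, B7->T; records B1=T, B2=F, B3=S, B5=F, B7=T
run #8 (h=3, u=3) runs B1->T, B3->S, B2->F, B5->F, B7->F; records B1=T, B2=F, B3=S, B5=F, B7=F
run #9 (h=-1, u=6) runs B1->T, B3->S, B2->F, B5->F, B7->T; records B1=T, B2=F, B3=S, B5=F, B7=T
union over the pool: B1=T, B1=F, B2=T, B2=F, B3=S, B3=E, B4=T, B5=T, B5=F, B6=F, B7=T, B7=F
uncovered (2 of 14): B4=F, B6=T

Answer: 2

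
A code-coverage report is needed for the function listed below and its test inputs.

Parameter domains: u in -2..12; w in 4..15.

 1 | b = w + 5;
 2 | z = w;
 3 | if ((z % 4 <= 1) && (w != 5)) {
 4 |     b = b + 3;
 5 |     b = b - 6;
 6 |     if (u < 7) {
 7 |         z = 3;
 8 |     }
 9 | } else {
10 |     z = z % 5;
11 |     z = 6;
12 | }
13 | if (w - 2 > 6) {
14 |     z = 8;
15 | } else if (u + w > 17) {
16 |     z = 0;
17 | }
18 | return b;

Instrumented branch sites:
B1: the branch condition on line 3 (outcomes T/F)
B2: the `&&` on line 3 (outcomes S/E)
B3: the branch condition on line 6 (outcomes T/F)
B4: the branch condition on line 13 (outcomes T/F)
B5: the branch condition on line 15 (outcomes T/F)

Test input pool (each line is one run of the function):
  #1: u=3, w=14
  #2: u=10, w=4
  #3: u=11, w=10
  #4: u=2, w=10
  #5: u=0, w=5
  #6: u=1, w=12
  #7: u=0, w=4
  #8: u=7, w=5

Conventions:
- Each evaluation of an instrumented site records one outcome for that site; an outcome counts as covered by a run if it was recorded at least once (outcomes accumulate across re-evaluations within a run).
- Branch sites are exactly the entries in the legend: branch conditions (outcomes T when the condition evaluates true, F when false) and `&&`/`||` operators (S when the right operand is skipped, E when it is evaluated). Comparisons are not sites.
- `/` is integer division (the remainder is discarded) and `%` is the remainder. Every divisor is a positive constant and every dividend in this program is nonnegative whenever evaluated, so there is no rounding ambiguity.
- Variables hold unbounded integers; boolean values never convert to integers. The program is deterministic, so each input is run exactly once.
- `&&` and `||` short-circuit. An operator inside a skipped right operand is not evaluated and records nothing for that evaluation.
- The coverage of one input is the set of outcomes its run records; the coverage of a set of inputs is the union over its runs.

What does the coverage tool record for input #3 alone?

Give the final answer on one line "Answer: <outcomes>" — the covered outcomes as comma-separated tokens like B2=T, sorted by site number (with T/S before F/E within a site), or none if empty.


Event log for input #3 (u=11, w=10):
  B2->S, B1->F, B4->T
deduplicating events, the covered set is: B1=F, B2=S, B4=T
Answer: B1=F, B2=S, B4=T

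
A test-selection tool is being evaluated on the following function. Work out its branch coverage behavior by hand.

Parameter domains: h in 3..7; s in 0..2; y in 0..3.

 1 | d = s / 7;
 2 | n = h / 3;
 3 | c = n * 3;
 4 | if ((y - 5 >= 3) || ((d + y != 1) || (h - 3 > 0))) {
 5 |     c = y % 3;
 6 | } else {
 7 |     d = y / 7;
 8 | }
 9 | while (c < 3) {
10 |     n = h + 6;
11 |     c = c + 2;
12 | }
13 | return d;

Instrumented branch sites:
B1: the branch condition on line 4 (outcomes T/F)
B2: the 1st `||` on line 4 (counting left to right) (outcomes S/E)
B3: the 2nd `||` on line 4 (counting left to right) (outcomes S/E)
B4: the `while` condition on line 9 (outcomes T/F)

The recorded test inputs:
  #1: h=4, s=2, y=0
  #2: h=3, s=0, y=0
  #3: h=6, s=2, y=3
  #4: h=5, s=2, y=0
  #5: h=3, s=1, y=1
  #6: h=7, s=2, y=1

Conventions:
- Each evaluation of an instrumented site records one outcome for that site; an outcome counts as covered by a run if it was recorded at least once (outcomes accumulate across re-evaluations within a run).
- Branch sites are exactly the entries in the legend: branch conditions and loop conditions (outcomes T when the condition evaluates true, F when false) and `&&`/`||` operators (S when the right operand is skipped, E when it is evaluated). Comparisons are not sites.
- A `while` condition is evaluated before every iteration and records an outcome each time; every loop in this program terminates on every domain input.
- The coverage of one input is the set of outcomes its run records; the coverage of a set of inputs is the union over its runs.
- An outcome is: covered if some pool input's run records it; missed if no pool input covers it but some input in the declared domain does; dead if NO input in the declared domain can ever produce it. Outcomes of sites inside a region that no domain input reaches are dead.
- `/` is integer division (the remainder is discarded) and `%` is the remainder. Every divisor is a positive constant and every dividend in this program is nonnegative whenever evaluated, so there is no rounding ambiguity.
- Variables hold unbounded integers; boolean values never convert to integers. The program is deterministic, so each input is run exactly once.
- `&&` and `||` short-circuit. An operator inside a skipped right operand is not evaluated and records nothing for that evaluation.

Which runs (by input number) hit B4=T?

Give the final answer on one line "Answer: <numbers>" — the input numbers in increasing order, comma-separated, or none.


input #1 (h=4, s=2, y=0): records B4=T
input #2 (h=3, s=0, y=0): records B4=T
input #3 (h=6, s=2, y=3): records B4=T
input #4 (h=5, s=2, y=0): records B4=T
input #5 (h=3, s=1, y=1): does not record B4=T
input #6 (h=7, s=2, y=1): records B4=T
Answer: 1, 2, 3, 4, 6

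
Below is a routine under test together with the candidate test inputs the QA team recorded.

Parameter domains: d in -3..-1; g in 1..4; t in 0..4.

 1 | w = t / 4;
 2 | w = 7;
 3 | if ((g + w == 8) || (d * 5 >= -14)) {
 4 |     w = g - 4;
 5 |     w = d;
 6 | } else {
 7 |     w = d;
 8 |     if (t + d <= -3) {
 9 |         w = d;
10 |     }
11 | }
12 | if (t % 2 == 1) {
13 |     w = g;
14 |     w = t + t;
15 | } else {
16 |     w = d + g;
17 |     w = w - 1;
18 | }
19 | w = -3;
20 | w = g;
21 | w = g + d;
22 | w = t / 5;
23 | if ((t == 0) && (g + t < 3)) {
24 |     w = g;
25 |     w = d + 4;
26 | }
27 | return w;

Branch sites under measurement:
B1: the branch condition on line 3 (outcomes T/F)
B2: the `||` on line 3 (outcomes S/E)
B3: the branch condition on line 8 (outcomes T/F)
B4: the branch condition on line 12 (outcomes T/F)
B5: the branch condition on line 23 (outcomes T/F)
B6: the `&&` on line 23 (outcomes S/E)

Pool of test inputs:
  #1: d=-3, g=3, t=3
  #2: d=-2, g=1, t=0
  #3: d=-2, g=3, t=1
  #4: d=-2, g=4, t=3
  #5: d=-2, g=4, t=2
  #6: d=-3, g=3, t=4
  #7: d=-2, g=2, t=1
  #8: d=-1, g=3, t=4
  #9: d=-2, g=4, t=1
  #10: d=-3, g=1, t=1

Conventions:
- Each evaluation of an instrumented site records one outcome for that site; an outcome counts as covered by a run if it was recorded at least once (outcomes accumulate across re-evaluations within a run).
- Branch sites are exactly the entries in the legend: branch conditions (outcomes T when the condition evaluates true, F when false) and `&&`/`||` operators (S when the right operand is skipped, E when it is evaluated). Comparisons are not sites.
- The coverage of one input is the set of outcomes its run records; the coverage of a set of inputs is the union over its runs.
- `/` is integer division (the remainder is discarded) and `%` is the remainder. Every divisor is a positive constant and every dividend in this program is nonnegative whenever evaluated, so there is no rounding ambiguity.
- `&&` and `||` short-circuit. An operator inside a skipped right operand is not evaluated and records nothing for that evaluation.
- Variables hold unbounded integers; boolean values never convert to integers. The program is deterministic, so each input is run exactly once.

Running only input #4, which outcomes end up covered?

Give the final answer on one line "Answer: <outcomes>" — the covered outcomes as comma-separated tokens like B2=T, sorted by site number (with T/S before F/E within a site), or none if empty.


Running input #4 (d=-2, g=4, t=3), event by event:
  B2->E, B1->T, B4->T, B6->S, B5->F
collecting distinct outcomes: B1=T, B2=E, B4=T, B5=F, B6=S
Answer: B1=T, B2=E, B4=T, B5=F, B6=S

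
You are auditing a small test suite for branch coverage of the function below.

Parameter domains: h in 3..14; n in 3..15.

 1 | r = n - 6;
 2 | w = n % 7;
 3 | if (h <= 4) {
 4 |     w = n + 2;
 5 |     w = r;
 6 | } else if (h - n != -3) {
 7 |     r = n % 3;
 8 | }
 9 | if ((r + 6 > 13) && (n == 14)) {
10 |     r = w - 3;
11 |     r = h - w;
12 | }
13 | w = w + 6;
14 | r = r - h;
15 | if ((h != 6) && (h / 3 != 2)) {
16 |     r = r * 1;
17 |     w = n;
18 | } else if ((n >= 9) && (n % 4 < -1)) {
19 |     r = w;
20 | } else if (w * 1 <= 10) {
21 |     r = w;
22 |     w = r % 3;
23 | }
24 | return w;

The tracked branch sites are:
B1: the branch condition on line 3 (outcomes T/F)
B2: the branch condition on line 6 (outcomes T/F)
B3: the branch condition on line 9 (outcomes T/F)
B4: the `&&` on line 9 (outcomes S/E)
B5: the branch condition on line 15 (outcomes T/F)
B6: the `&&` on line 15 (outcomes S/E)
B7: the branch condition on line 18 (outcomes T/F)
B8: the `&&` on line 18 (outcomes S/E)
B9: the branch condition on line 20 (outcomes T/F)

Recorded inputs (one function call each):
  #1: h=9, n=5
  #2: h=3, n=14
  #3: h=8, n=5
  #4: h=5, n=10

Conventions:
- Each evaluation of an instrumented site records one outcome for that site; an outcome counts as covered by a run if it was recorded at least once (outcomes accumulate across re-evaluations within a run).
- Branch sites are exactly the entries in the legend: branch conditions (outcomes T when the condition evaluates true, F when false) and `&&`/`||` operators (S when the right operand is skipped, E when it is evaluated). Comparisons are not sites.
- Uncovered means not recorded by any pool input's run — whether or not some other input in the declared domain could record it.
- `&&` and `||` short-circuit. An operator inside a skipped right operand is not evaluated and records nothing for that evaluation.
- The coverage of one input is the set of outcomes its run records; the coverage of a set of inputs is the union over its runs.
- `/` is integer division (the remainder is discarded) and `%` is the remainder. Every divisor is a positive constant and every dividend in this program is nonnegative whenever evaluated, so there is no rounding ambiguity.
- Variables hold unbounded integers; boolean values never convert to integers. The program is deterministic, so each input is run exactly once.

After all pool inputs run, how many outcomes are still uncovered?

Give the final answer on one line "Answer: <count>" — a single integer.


test 1 (h=9, n=5) hits B1=F, B2=T, B3=F, B4=S, B5=T, B6=E
test 2 (h=3, n=14) hits B1=T, B3=T, B4=E, B5=T, B6=E
test 3 (h=8, n=5) hits B1=F, B2=T, B3=F, B4=S, B5=F, B6=E, B7=F, B8=S, B9=F
test 4 (h=5, n=10) hits B1=F, B2=T, B3=F, B4=S, B5=T, B6=E
union over the pool: B1=T, B1=F, B2=T, B3=T, B3=F, B4=S, B4=E, B5=T, B5=F, B6=E, B7=F, B8=S, B9=F
uncovered (5 of 18): B2=F, B6=S, B7=T, B8=E, B9=T
Answer: 5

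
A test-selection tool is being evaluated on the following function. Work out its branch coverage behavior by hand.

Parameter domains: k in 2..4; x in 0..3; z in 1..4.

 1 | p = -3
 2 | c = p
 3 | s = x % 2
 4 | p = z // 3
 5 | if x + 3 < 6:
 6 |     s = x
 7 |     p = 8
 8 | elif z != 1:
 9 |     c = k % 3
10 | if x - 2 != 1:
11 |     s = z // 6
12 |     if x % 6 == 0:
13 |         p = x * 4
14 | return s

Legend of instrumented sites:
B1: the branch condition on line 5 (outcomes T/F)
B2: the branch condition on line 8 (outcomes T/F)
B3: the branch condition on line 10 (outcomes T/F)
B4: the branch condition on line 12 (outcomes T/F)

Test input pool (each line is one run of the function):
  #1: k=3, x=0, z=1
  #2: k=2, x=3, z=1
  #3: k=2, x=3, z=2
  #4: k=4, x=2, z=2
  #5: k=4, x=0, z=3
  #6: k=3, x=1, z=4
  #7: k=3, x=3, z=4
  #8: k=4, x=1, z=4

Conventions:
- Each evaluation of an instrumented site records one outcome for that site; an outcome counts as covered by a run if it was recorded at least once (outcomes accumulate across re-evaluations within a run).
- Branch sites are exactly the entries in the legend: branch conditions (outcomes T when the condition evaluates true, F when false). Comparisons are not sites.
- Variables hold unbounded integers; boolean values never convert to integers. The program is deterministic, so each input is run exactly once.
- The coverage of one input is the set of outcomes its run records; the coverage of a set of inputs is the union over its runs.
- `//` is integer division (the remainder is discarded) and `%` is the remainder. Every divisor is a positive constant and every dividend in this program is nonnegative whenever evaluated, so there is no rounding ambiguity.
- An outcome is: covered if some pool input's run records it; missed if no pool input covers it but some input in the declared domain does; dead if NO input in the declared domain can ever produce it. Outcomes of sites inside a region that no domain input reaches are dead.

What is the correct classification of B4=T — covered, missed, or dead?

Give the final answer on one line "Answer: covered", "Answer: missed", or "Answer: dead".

B4=T is recorded by pool input(s) 1, 5 -> covered

Answer: covered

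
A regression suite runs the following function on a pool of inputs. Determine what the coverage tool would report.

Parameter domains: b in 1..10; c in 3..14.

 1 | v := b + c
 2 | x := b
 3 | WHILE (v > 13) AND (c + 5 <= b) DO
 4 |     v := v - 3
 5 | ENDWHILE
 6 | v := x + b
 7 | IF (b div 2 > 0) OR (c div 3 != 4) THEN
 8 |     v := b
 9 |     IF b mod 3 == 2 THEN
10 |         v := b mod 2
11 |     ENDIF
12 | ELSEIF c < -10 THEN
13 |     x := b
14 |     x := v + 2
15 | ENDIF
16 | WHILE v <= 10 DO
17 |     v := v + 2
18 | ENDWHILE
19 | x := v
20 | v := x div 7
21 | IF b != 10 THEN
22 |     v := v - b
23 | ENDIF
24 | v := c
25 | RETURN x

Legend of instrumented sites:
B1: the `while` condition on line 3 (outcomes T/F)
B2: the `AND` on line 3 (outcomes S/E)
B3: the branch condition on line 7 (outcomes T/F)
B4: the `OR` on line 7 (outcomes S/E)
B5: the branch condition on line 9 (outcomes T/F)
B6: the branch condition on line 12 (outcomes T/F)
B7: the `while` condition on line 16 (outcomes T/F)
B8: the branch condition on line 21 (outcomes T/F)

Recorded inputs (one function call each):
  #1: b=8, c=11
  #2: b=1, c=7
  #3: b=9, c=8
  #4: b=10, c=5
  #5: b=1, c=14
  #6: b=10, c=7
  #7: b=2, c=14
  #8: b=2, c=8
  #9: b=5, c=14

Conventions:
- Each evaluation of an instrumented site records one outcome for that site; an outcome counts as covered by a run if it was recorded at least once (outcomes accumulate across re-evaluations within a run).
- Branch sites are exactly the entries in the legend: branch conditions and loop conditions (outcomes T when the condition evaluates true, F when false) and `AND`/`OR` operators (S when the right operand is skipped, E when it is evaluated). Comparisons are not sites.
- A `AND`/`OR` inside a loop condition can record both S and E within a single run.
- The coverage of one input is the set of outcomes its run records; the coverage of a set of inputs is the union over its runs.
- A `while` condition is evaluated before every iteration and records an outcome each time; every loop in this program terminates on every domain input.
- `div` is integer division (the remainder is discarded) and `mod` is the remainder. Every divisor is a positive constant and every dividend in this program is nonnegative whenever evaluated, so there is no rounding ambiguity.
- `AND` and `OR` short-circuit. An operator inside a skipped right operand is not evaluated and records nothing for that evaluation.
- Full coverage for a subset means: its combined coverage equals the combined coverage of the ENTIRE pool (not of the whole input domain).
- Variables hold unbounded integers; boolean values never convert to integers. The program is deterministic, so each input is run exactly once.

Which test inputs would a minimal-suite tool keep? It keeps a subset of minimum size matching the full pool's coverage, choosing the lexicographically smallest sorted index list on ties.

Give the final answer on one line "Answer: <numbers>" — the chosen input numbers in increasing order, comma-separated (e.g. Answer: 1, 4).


run #1 (b=8, c=11) records B1=F, B2=E, B3=T, B4=S, B5=T, B7=T, B7=F, B8=T
run #2 (b=1, c=7) records B1=F, B2=S, B3=T, B4=E, B5=F, B7=T, B7=F, B8=T
run #3 (b=9, c=8) records B1=F, B2=E, B3=T, B4=S, B5=F, B7=T, B7=F, B8=T
run #4 (b=10, c=5) records B1=T, B1=F, B2=S, B2=E, B3=T, B4=S, B5=F, B7=T, B7=F, B8=F
run #5 (b=1, c=14) records B1=F, B2=E, B3=F, B4=E, B6=F, B7=T, B7=F, B8=T
run #6 (b=10, c=7) records B1=F, B2=E, B3=T, B4=S, B5=F, B7=T, B7=F, B8=F
run #7 (b=2, c=14) records B1=F, B2=E, B3=T, B4=S, B5=T, B7=T, B7=F, B8=T
run #8 (b=2, c=8) records B1=F, B2=S, B3=T, B4=S, B5=T, B7=T, B7=F, B8=T
run #9 (b=5, c=14) records B1=F, B2=E, B3=T, B4=S, B5=T, B7=T, B7=F, B8=T
the full pool covers 15 outcomes: B1=T, B1=F, B2=S, B2=E, B3=T, B3=F, B4=S, B4=E, B5=T, B5=F, B6=F, B7=T, B7=F, B8=T, B8=F
no size-1 subset reaches all 15 outcomes (best union: 10/15)
no size-2 subset reaches all 15 outcomes (best union: 14/15)
inputs {1, 4, 5} (size 3) cover everything; no size-3 subset with a lexicographically smaller index list covers all 15
Answer: 1, 4, 5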